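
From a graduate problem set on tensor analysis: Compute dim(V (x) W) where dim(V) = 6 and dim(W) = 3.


The dimension of a tensor product is the product of dimensions.
dim(V) = 6, dim(W) = 3
dim(V (x) W) = 6 * 3 = 18

18


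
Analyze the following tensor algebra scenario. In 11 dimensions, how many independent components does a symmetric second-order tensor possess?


A symmetric rank-2 tensor in d dimensions has d(d+1)/2 independent components.
d = 11
d(d+1)/2 = 11 * 12 / 2 = 132 / 2 = 66

66


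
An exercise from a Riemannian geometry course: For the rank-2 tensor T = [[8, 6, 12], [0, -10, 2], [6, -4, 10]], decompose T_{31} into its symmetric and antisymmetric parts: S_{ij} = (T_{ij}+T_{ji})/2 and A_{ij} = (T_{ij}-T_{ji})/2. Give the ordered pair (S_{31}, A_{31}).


T_{31} = 6
T_{13} = 12
S_{31} = (6 + 12)/2 = 18/2 = 9
A_{31} = (6 - 12)/2 = -6/2 = -3
Check: S + A = 9 + -3 = 6 = T_{31}.

(9, -3)


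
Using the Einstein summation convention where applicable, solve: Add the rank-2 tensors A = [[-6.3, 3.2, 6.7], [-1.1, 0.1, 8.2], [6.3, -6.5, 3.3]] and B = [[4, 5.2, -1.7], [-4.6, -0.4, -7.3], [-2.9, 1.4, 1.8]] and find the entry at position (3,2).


Tensor addition is component-wise: (A + B)_{ij} = A_{ij} + B_{ij}.
A_{32} = -6.5
B_{32} = 1.4
(A + B)_{32} = -6.5 + 1.4 = -5.1

-5.1


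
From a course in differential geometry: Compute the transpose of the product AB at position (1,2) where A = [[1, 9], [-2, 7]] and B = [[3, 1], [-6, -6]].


(AB)^T_{ij} = (AB)_{ji} = sum_k A_{jk} B_{ki}.
For i=1, j=2 we need (AB)_{21}:
A_{21} * B_{11} = -2 * 3 = -6
A_{22} * B_{21} = 7 * -6 = -42
Sum = -6 + -42 = -48

-48


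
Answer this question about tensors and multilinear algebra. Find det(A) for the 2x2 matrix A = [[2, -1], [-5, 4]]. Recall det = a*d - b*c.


For a 2x2 matrix [[a, b], [c, d]], det = a*d - b*c.
a = 2, b = -1, c = -5, d = 4
a*d = 2 * 4 = 8
b*c = -1 * -5 = 5
det = 8 - 5 = 3

3


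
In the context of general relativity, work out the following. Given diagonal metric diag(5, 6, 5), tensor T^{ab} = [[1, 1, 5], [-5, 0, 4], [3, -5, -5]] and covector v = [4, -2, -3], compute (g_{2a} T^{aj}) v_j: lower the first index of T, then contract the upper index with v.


Step 1: lower the first index. For a diagonal metric, g_{ia} T^{aj} = g_{ii} T^{ij} (no sum on i).
g_{22} = 6
S_2{}^1 = 6 * T^{21} = 6 * -5 = -30
S_2{}^2 = 6 * T^{22} = 6 * 0 = 0
S_2{}^3 = 6 * T^{23} = 6 * 4 = 24
Step 2: contract S_2{}^j with v_j.
S_2{}^1 * v_1 = -30 * 4 = -120
S_2{}^2 * v_2 = 0 * -2 = 0
S_2{}^3 * v_3 = 24 * -3 = -72
Result = -120 + 0 + -72 = -192

-192


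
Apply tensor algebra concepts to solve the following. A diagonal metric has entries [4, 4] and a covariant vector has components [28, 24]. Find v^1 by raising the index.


To raise an index with a diagonal metric: v^i = v_i / g_{ii}.
For index 1: v_1 = 28, g_{11} = 4
v^1 = 28 / 4 = 7

7


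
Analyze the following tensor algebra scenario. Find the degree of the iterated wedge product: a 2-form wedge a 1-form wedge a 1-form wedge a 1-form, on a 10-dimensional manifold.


The degree of a wedge product is the sum of the degrees of the individual forms.
Degrees: 2, 1, 1, 1
Total degree = 2 + 1 + 1 + 1 = 5

5


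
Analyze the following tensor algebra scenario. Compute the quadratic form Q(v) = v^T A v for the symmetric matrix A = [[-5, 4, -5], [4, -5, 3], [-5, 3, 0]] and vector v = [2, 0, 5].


First compute Av:
(Av)_1 = -5*2 + 4*0 + -5*5 = -35
(Av)_2 = 4*2 + -5*0 + 3*5 = 23
(Av)_3 = -5*2 + 3*0 + 0*5 = -10
Av = [-35, 23, -10]
Then v^T (Av) = 2*-35 + 0*23 + 5*-10
= -70 + 0 + -50 = -120

-120


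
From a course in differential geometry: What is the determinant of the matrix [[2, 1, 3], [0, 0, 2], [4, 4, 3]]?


Expanding along the first row, det(A) = a11*M_11 - a12*M_12 + a13*M_13, where M_1j is the (1,j) minor.
Minor M_11 = 0*3 - 2*4 = -8
Minor M_12 = 0*3 - 2*4 = -8
Minor M_13 = 0*4 - 0*4 = 0
det = 2*(-8) - 1*(-8) + 3*(0)
    = -16 - -8 + 0
    = -8

-8


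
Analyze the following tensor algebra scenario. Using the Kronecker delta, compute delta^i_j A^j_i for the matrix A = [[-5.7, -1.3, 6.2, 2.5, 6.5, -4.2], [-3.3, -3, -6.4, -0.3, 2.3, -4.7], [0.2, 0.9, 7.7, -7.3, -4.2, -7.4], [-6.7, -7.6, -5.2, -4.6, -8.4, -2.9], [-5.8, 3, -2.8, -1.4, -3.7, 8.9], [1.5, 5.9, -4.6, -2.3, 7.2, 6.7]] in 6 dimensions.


The contraction (trace) of a rank-2 tensor is the sum of its diagonal elements.
Diagonal entries: A[1,1] = -5.7, A[2,2] = -3, A[3,3] = 7.7, A[4,4] = -4.6, A[5,5] = -3.7, A[6,6] = 6.7
Tr(A) = -5.7 + -3 + 7.7 + -4.6 + -3.7 + 6.7 = -2.6

-2.6


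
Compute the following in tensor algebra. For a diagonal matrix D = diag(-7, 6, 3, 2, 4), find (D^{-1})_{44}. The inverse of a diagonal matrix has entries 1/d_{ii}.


For a diagonal matrix, the inverse has entries (D^{-1})_{ii} = 1/d_{ii}.
The diagonal entries are: d_{11} = -7, d_{22} = 6, d_{33} = 3, d_{44} = 2, d_{55} = 4
We need (D^{-1})_{44} = 1/d_{44} = 1/2 = 1/2

1/2


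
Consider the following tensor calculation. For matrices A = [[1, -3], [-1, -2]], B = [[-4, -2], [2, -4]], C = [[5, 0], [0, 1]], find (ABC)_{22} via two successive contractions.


(ABC)_{22} = sum_m (AB)_{2m} C_{m2}. First compute row 2 of AB.
(AB)_{21} = -1*-4 + -2*2 = 0
(AB)_{22} = -1*-2 + -2*-4 = 10
Now contract with column 2 of C:
(AB)_{21} * C_{12} = 0 * 0 = 0
(AB)_{22} * C_{22} = 10 * 1 = 10
(ABC)_{22} = 0 + 10 = 10

10


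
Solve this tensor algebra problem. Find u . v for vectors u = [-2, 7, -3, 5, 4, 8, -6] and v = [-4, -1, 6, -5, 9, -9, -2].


The inner product u . v = sum of u_i * v_i.
Term-by-term: -2 * -4, 7 * -1, -3 * 6, 5 * -5, 4 * 9, 8 * -9, -6 * -2
Products: 8, -7, -18, -25, 36, -72, 12
Sum = 8 + -7 + -18 + -25 + 36 + -72 + 12 = -66

-66


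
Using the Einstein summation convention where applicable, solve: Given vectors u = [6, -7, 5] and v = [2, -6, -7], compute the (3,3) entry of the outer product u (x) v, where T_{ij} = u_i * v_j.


The outer product entry T_{ij} = u_i * v_j.
We need i=3, j=3.
u_3 = 5, v_3 = -7
T_{3,3} = 5 * -7 = -35

-35


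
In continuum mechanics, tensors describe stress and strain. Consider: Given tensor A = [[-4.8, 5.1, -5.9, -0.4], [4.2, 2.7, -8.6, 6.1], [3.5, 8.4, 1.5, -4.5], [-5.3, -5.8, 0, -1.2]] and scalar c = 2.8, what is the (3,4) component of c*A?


Scalar multiplication: (cA)_{ij} = c * A_{ij}.
c = 2.8
A_{34} = -4.5
(cA)_{34} = 2.8 * -4.5 = -12.6

-12.6


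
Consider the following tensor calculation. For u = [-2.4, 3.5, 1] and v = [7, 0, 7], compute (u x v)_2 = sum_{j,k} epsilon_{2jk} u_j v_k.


(u x v)_2 = sum_{j,k} epsilon_{2jk} u_j v_k. Only permutations of (1,2,3) contribute; the two non-zero terms are:
eps_{213} u_1 v_3 = -1 * -2.4 * 7 = 16.8
eps_{231} u_3 v_1 = 1 * 1 * 7 = 7
(u x v)_2 = 23.8

23.8


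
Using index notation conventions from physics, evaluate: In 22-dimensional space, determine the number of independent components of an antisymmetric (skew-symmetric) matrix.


An antisymmetric rank-2 tensor satisfies A_{ij} = -A_{ji}, so diagonal entries are zero.
The independent components are the upper-triangular entries: C(n, 2) = n(n-1)/2.
n = 22
C(22, 2) = 22 * 21 / 2 = 462 / 2 = 231

231


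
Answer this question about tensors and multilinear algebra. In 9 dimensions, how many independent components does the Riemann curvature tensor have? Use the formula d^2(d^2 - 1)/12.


The Riemann tensor in d dimensions has d^2(d^2 - 1)/12 independent components.
d = 9, so d^2 = 81
d^2 - 1 = 80
d^2(d^2 - 1) = 81 * 80 = 6480
Divide by 12: 6480 / 12 = 540

540


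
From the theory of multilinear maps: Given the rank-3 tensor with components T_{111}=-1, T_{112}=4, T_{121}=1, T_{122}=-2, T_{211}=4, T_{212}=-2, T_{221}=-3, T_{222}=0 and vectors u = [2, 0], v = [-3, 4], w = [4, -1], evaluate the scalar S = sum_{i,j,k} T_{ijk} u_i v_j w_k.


S = sum over i,j,k of T_{ijk} u_i v_j w_k. Expanding all 8 terms:
T_{111}*u_1*v_1*w_1 = -1*2*-3*4 = 24  (running total: 24)
T_{112}*u_1*v_1*w_2 = 4*2*-3*-1 = 24  (running total: 48)
T_{121}*u_1*v_2*w_1 = 1*2*4*4 = 32  (running total: 80)
T_{122}*u_1*v_2*w_2 = -2*2*4*-1 = 16  (running total: 96)
T_{211}*u_2*v_1*w_1 = 4*0*-3*4 = 0  (running total: 96)
T_{212}*u_2*v_1*w_2 = -2*0*-3*-1 = 0  (running total: 96)
T_{221}*u_2*v_2*w_1 = -3*0*4*4 = 0  (running total: 96)
T_{222}*u_2*v_2*w_2 = 0*0*4*-1 = 0  (running total: 96)
S = 96

96


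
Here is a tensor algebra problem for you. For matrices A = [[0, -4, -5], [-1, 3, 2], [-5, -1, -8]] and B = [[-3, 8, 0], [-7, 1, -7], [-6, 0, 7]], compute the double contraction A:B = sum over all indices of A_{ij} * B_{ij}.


A:B = sum over all i,j of A_{ij} * B_{ij}.
Row 1: 0*-3=0, -4*8=-32, -5*0=0 => row sum = -32
Row 2: -1*-7=7, 3*1=3, 2*-7=-14 => row sum = -4
Row 3: -5*-6=30, -1*0=0, -8*7=-56 => row sum = -26
Total = -32 + -4 + -26 = -62

-62


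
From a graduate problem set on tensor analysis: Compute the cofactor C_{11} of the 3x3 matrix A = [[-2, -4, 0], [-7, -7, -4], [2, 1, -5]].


To find cofactor C_{11}, delete row 1 and column 1.
The resulting 2x2 submatrix is: [[-7, -4], [1, -5]]
Minor M_{11} = -7*-5 - -4*1
  = 35 - -4 = 39
Sign = (-1)^(1+1) = (-1)^2 = 1
Cofactor C_{11} = 1 * 39 = 39

39


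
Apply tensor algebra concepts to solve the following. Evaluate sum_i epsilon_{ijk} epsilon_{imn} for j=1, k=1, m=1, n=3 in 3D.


Using the identity: epsilon_{ijk} epsilon_{imn} = delta_{jm} delta_{kn} - delta_{jn} delta_{km}.
delta_{11} = 1
delta_{13} = 0
delta_{13} = 0
delta_{11} = 1
Result = 1 * 0 - 0 * 1 = 0 - 0 = 0

0


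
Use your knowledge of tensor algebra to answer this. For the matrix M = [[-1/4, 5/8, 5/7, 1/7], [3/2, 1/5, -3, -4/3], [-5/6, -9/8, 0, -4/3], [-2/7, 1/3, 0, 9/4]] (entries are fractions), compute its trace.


The trace is the sum of diagonal entries.
Diagonal: M[1,1] = -1/4, M[2,2] = 1/5, M[3,3] = 0, M[4,4] = 9/4
Tr(M) = -1/4 + 1/5 + 0 + 9/4
Computing step by step:
After adding M[1,1]: -1/4
After adding M[2,2]: -1/20
After adding M[3,3]: -1/20
After adding M[4,4]: 11/5
Tr(M) = 11/5

11/5


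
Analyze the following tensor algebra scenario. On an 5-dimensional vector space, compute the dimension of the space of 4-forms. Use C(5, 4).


The dimension of the space of p-forms on an n-dimensional space is C(n, p).
n = 5, p = 4
C(5, 4) = 5! / (4! * 1!) = 5

5


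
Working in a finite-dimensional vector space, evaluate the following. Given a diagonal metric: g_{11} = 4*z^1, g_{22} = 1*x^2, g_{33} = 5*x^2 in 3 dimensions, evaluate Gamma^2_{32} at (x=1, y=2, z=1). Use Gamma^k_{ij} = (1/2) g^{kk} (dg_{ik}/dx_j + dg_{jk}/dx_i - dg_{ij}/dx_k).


For a diagonal metric, Gamma^k_{ij} = (1/2) g^{kk} (dg_{ik}/dx_j + dg_{jk}/dx_i - dg_{ij}/dx_k).
The metric is diagonal, so g_{ab} = 0 for a != b.
At the given point: g_{11} = 4, g_{22} = 1, g_{33} = 5
g^{22} = 1/1
dg_{32}/dx_2 = 0 (off-diagonal)
dg_{22}/dx_3 = dg_{22}/dx_3 = 0
dg_{32}/dx_2 = 0 (off-diagonal)
Numerator = 0 + 0 - 0 = 0
Gamma^2_{32} = 0 / (2 * 1) = 0

0


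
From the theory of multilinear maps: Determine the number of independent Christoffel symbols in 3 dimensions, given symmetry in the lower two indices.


Christoffel symbols Gamma^k_{ij} are symmetric in i,j, so there are d * d(d+1)/2 independent symbols.
d = 3
d(d+1)/2 = 3 * 4 / 2 = 6
Total = 3 * 6 = 18

18


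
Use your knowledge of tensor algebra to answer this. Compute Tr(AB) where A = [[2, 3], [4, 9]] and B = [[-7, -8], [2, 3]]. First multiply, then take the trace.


Tr(AB) = sum_i (AB)_{ii} where (AB)_{ii} = sum_k A_{ik} B_{ki}.
(AB)_{11} = 2*-7 + 3*2 = -8
(AB)_{22} = 4*-8 + 9*3 = -5
Tr(AB) = -8 + -5 = -13

-13


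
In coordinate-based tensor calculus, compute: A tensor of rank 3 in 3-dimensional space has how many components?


The number of components of a rank-r tensor in d dimensions is d^r.
Here d = 3 and r = 3.
3^3 = 27

27


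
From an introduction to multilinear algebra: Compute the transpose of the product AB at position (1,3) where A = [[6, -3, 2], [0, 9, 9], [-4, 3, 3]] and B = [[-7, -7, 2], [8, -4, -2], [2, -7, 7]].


(AB)^T_{ij} = (AB)_{ji} = sum_k A_{jk} B_{ki}.
For i=1, j=3 we need (AB)_{31}:
A_{31} * B_{11} = -4 * -7 = 28
A_{32} * B_{21} = 3 * 8 = 24
A_{33} * B_{31} = 3 * 2 = 6
Sum = 28 + 24 + 6 = 58

58


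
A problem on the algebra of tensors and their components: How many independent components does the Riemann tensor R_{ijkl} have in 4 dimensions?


The Riemann tensor in d dimensions has d^2(d^2 - 1)/12 independent components.
d = 4, so d^2 = 16
d^2 - 1 = 15
d^2(d^2 - 1) = 16 * 15 = 240
Divide by 12: 240 / 12 = 20

20


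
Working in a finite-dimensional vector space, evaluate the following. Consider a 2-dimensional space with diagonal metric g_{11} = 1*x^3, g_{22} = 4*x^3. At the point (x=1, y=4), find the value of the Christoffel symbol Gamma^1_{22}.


For a diagonal metric, Gamma^k_{ij} = (1/2) g^{kk} (dg_{ik}/dx_j + dg_{jk}/dx_i - dg_{ij}/dx_k).
The metric is diagonal, so g_{ab} = 0 for a != b.
At the given point: g_{11} = 1, g_{22} = 4
g^{11} = 1/1
dg_{21}/dx_2 = 0 (off-diagonal)
dg_{21}/dx_2 = 0 (off-diagonal)
dg_{22}/dx_1 = dg_{22}/dx_1 = 12
Numerator = 0 + 0 - 12 = -12
Gamma^1_{22} = -12 / (2 * 1) = -6

-6


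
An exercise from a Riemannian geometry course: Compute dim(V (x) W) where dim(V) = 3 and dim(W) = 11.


The dimension of a tensor product is the product of dimensions.
dim(V) = 3, dim(W) = 11
dim(V (x) W) = 3 * 11 = 33

33


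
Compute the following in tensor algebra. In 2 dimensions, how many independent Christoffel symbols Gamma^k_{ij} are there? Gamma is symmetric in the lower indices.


Christoffel symbols Gamma^k_{ij} are symmetric in i,j, so there are d * d(d+1)/2 independent symbols.
d = 2
d(d+1)/2 = 2 * 3 / 2 = 3
Total = 2 * 3 = 6

6


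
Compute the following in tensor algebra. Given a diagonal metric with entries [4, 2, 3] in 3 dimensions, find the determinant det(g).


For a diagonal metric, the determinant is the product of diagonal entries.
Diagonal entries: 4, 2, 3
det(g) = 4 * 2 * 3 = 24

24


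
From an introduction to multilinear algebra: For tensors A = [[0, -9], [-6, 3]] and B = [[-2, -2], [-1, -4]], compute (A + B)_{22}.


Tensor addition is component-wise: (A + B)_{ij} = A_{ij} + B_{ij}.
A_{22} = 3
B_{22} = -4
(A + B)_{22} = 3 + -4 = -1

-1


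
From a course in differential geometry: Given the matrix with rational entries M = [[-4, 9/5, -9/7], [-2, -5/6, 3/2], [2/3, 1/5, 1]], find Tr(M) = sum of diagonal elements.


The trace is the sum of diagonal entries.
Diagonal: M[1,1] = -4, M[2,2] = -5/6, M[3,3] = 1
Tr(M) = -4 + -5/6 + 1
Computing step by step:
After adding M[1,1]: -4
After adding M[2,2]: -29/6
After adding M[3,3]: -23/6
Tr(M) = -23/6

-23/6


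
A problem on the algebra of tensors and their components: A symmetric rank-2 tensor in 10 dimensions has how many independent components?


A symmetric rank-2 tensor in d dimensions has d(d+1)/2 independent components.
d = 10
d(d+1)/2 = 10 * 11 / 2 = 110 / 2 = 55

55


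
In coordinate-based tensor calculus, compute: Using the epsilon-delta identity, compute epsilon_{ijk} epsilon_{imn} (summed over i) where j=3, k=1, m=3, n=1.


Using the identity: epsilon_{ijk} epsilon_{imn} = delta_{jm} delta_{kn} - delta_{jn} delta_{km}.
delta_{33} = 1
delta_{11} = 1
delta_{31} = 0
delta_{13} = 0
Result = 1 * 1 - 0 * 0 = 1 - 0 = 1

1


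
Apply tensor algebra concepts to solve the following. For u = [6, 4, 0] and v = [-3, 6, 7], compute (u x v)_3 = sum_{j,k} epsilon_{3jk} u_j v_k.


(u x v)_3 = sum_{j,k} epsilon_{3jk} u_j v_k. Only permutations of (1,2,3) contribute; the two non-zero terms are:
eps_{312} u_1 v_2 = 1 * 6 * 6 = 36
eps_{321} u_2 v_1 = -1 * 4 * -3 = 12
(u x v)_3 = 48

48


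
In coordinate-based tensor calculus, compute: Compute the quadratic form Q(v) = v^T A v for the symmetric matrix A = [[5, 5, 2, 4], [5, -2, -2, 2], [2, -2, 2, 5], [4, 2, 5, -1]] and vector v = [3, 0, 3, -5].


First compute Av:
(Av)_1 = 5*3 + 5*0 + 2*3 + 4*-5 = 1
(Av)_2 = 5*3 + -2*0 + -2*3 + 2*-5 = -1
(Av)_3 = 2*3 + -2*0 + 2*3 + 5*-5 = -13
(Av)_4 = 4*3 + 2*0 + 5*3 + -1*-5 = 32
Av = [1, -1, -13, 32]
Then v^T (Av) = 3*1 + 0*-1 + 3*-13 + -5*32
= 3 + 0 + -39 + -160 = -196

-196


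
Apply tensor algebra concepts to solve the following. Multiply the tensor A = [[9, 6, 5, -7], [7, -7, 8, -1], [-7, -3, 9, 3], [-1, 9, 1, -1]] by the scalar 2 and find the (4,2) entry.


Scalar multiplication: (cA)_{ij} = c * A_{ij}.
c = 2
A_{42} = 9
(cA)_{42} = 2 * 9 = 18

18


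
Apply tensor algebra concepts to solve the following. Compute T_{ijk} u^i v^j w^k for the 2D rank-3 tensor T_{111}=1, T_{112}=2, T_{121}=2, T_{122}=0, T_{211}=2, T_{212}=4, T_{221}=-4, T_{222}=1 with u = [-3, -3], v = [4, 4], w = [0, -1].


S = sum over i,j,k of T_{ijk} u_i v_j w_k. Expanding all 8 terms:
T_{111}*u_1*v_1*w_1 = 1*-3*4*0 = 0  (running total: 0)
T_{112}*u_1*v_1*w_2 = 2*-3*4*-1 = 24  (running total: 24)
T_{121}*u_1*v_2*w_1 = 2*-3*4*0 = 0  (running total: 24)
T_{122}*u_1*v_2*w_2 = 0*-3*4*-1 = 0  (running total: 24)
T_{211}*u_2*v_1*w_1 = 2*-3*4*0 = 0  (running total: 24)
T_{212}*u_2*v_1*w_2 = 4*-3*4*-1 = 48  (running total: 72)
T_{221}*u_2*v_2*w_1 = -4*-3*4*0 = 0  (running total: 72)
T_{222}*u_2*v_2*w_2 = 1*-3*4*-1 = 12  (running total: 84)
S = 84

84


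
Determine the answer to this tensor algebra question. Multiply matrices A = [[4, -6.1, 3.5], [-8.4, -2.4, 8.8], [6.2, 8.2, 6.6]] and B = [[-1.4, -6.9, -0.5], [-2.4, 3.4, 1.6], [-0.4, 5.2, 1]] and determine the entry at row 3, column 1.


(AB)_{ij} = sum_k A_{ik} B_{kj}.
For i=3, j=1:
A_{31} * B_{11} = 6.2 * -1.4 = -8.68
A_{32} * B_{21} = 8.2 * -2.4 = -19.68
A_{33} * B_{31} = 6.6 * -0.4 = -2.64
Sum = -8.68 + -19.68 + -2.64 = -31

-31


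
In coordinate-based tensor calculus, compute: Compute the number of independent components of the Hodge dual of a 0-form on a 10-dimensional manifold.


The Hodge dual of a p-form on an n-dimensional manifold is an (n-p)-form.
n = 10, p = 0, so dual degree = 10 - 0 = 10
The number of components is C(n, n-p) = C(10, 10) = 1

1


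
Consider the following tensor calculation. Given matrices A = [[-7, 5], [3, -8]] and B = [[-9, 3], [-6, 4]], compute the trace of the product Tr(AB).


Tr(AB) = sum_i (AB)_{ii} where (AB)_{ii} = sum_k A_{ik} B_{ki}.
(AB)_{11} = -7*-9 + 5*-6 = 33
(AB)_{22} = 3*3 + -8*4 = -23
Tr(AB) = 33 + -23 = 10

10


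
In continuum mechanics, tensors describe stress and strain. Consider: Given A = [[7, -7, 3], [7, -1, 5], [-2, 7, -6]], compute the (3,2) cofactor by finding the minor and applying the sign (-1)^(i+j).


To find cofactor C_{32}, delete row 3 and column 2.
The resulting 2x2 submatrix is: [[7, 3], [7, 5]]
Minor M_{32} = 7*5 - 3*7
  = 35 - 21 = 14
Sign = (-1)^(3+2) = (-1)^5 = -1
Cofactor C_{32} = -1 * 14 = -14

-14


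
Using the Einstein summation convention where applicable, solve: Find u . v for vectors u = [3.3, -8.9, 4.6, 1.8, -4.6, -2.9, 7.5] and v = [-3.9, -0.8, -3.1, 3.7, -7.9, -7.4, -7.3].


The inner product u . v = sum of u_i * v_i.
Term-by-term: 3.3 * -3.9, -8.9 * -0.8, 4.6 * -3.1, 1.8 * 3.7, -4.6 * -7.9, -2.9 * -7.4, 7.5 * -7.3
Products: -12.87, 7.12, -14.26, 6.66, 36.34, 21.46, -54.75
Sum = -12.87 + 7.12 + -14.26 + 6.66 + 36.34 + 21.46 + -54.75 = -10.3

-10.3


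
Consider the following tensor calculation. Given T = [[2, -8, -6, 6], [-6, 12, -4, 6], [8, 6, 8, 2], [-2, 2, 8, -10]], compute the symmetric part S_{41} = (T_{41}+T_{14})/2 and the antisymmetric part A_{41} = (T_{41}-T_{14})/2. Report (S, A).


T_{41} = -2
T_{14} = 6
S_{41} = (-2 + 6)/2 = 4/2 = 2
A_{41} = (-2 - 6)/2 = -8/2 = -4
Check: S + A = 2 + -4 = -2 = T_{41}.

(2, -4)


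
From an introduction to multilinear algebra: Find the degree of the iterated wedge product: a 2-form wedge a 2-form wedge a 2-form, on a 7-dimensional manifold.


The degree of a wedge product is the sum of the degrees of the individual forms.
Degrees: 2, 2, 2
Total degree = 2 + 2 + 2 = 6

6


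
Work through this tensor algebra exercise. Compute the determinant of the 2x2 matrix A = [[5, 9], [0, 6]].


For a 2x2 matrix [[a, b], [c, d]], det = a*d - b*c.
a = 5, b = 9, c = 0, d = 6
a*d = 5 * 6 = 30
b*c = 9 * 0 = 0
det = 30 - 0 = 30

30


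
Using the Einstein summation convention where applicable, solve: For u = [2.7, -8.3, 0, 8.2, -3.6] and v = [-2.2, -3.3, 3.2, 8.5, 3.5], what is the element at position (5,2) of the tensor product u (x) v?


The outer product entry T_{ij} = u_i * v_j.
We need i=5, j=2.
u_5 = -3.6, v_2 = -3.3
T_{5,2} = -3.6 * -3.3 = 11.88

11.88


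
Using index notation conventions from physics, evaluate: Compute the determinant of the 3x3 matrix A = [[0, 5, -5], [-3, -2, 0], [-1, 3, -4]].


Expanding along the first row, det(A) = a11*M_11 - a12*M_12 + a13*M_13, where M_1j is the (1,j) minor.
Minor M_11 = -2*-4 - 0*3 = 8
Minor M_12 = -3*-4 - 0*-1 = 12
Minor M_13 = -3*3 - -2*-1 = -11
det = 0*(8) - 5*(12) + -5*(-11)
    = 0 - 60 + 55
    = -5

-5


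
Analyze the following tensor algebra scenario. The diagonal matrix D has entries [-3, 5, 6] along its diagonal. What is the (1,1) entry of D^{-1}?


For a diagonal matrix, the inverse has entries (D^{-1})_{ii} = 1/d_{ii}.
The diagonal entries are: d_{11} = -3, d_{22} = 5, d_{33} = 6
We need (D^{-1})_{11} = 1/d_{11} = 1/-3 = -1/3

-1/3


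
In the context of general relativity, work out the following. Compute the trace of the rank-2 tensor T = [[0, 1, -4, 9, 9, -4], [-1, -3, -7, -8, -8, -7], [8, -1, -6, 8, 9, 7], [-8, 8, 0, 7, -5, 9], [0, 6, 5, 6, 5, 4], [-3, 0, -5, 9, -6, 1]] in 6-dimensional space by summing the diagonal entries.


The contraction (trace) of a rank-2 tensor is the sum of its diagonal elements.
Diagonal entries: A[1,1] = 0, A[2,2] = -3, A[3,3] = -6, A[4,4] = 7, A[5,5] = 5, A[6,6] = 1
Tr(A) = 0 + -3 + -6 + 7 + 5 + 1 = 4

4


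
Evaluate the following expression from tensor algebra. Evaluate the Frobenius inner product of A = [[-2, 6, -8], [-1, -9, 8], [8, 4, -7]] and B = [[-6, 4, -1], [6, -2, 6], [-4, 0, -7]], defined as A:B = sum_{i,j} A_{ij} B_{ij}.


A:B = sum over all i,j of A_{ij} * B_{ij}.
Row 1: -2*-6=12, 6*4=24, -8*-1=8 => row sum = 44
Row 2: -1*6=-6, -9*-2=18, 8*6=48 => row sum = 60
Row 3: 8*-4=-32, 4*0=0, -7*-7=49 => row sum = 17
Total = 44 + 60 + 17 = 121

121


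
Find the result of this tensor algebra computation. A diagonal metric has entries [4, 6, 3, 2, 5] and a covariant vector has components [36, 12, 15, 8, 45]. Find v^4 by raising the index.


To raise an index with a diagonal metric: v^i = v_i / g_{ii}.
For index 4: v_4 = 8, g_{44} = 2
v^4 = 8 / 2 = 4

4


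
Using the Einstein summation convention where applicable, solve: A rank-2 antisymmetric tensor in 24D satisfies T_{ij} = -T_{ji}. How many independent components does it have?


An antisymmetric rank-2 tensor satisfies A_{ij} = -A_{ji}, so diagonal entries are zero.
The independent components are the upper-triangular entries: C(n, 2) = n(n-1)/2.
n = 24
C(24, 2) = 24 * 23 / 2 = 552 / 2 = 276

276


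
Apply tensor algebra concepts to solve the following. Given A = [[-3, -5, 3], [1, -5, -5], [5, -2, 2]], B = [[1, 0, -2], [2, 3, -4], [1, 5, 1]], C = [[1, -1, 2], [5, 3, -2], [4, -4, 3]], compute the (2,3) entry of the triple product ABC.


(ABC)_{23} = sum_m (AB)_{2m} C_{m3}. First compute row 2 of AB.
(AB)_{21} = 1*1 + -5*2 + -5*1 = -14
(AB)_{22} = 1*0 + -5*3 + -5*5 = -40
(AB)_{23} = 1*-2 + -5*-4 + -5*1 = 13
Now contract with column 3 of C:
(AB)_{21} * C_{13} = -14 * 2 = -28
(AB)_{22} * C_{23} = -40 * -2 = 80
(AB)_{23} * C_{33} = 13 * 3 = 39
(ABC)_{23} = -28 + 80 + 39 = 91

91


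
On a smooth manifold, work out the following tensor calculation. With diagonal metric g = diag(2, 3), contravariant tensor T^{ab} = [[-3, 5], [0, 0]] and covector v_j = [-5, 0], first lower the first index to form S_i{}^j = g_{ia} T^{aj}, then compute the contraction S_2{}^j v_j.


Step 1: lower the first index. For a diagonal metric, g_{ia} T^{aj} = g_{ii} T^{ij} (no sum on i).
g_{22} = 3
S_2{}^1 = 3 * T^{21} = 3 * 0 = 0
S_2{}^2 = 3 * T^{22} = 3 * 0 = 0
Step 2: contract S_2{}^j with v_j.
S_2{}^1 * v_1 = 0 * -5 = 0
S_2{}^2 * v_2 = 0 * 0 = 0
Result = 0 + 0 = 0

0


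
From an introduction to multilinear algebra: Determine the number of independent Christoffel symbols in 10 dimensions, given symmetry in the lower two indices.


Christoffel symbols Gamma^k_{ij} are symmetric in i,j, so there are d * d(d+1)/2 independent symbols.
d = 10
d(d+1)/2 = 10 * 11 / 2 = 55
Total = 10 * 55 = 550

550


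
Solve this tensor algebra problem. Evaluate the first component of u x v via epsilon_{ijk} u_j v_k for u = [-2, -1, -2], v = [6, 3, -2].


(u x v)_1 = sum_{j,k} epsilon_{1jk} u_j v_k. Only permutations of (1,2,3) contribute; the two non-zero terms are:
eps_{123} u_2 v_3 = 1 * -1 * -2 = 2
eps_{132} u_3 v_2 = -1 * -2 * 3 = 6
(u x v)_1 = 8

8


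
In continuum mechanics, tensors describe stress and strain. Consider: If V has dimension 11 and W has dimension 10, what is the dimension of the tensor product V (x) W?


The dimension of a tensor product is the product of dimensions.
dim(V) = 11, dim(W) = 10
dim(V (x) W) = 11 * 10 = 110

110


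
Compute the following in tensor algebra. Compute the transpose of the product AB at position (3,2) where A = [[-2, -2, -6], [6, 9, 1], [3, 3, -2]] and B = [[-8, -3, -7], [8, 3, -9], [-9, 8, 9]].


(AB)^T_{ij} = (AB)_{ji} = sum_k A_{jk} B_{ki}.
For i=3, j=2 we need (AB)_{23}:
A_{21} * B_{13} = 6 * -7 = -42
A_{22} * B_{23} = 9 * -9 = -81
A_{23} * B_{33} = 1 * 9 = 9
Sum = -42 + -81 + 9 = -114

-114


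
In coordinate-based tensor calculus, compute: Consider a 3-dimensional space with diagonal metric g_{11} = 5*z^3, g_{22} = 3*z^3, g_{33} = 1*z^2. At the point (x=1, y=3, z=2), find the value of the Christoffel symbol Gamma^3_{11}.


For a diagonal metric, Gamma^k_{ij} = (1/2) g^{kk} (dg_{ik}/dx_j + dg_{jk}/dx_i - dg_{ij}/dx_k).
The metric is diagonal, so g_{ab} = 0 for a != b.
At the given point: g_{11} = 40, g_{22} = 24, g_{33} = 4
g^{33} = 1/4
dg_{13}/dx_1 = 0 (off-diagonal)
dg_{13}/dx_1 = 0 (off-diagonal)
dg_{11}/dx_3 = dg_{11}/dx_3 = 60
Numerator = 0 + 0 - 60 = -60
Gamma^3_{11} = -60 / (2 * 4) = -15/2

-15/2


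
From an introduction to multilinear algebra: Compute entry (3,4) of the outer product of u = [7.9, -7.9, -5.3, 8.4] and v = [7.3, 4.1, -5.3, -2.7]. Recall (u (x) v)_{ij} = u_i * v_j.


The outer product entry T_{ij} = u_i * v_j.
We need i=3, j=4.
u_3 = -5.3, v_4 = -2.7
T_{3,4} = -5.3 * -2.7 = 14.31

14.31


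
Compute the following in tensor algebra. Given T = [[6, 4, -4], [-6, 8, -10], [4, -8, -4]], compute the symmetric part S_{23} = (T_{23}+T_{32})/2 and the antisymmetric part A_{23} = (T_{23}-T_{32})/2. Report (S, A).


T_{23} = -10
T_{32} = -8
S_{23} = (-10 + -8)/2 = -18/2 = -9
A_{23} = (-10 - -8)/2 = -2/2 = -1
Check: S + A = -9 + -1 = -10 = T_{23}.

(-9, -1)


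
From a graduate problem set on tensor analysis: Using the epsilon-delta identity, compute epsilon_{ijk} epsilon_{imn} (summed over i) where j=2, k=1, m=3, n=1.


Using the identity: epsilon_{ijk} epsilon_{imn} = delta_{jm} delta_{kn} - delta_{jn} delta_{km}.
delta_{23} = 0
delta_{11} = 1
delta_{21} = 0
delta_{13} = 0
Result = 0 * 1 - 0 * 0 = 0 - 0 = 0

0


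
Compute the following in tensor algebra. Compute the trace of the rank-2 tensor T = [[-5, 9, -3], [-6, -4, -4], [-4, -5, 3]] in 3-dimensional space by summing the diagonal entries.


The contraction (trace) of a rank-2 tensor is the sum of its diagonal elements.
Diagonal entries: A[1,1] = -5, A[2,2] = -4, A[3,3] = 3
Tr(A) = -5 + -4 + 3 = -6

-6


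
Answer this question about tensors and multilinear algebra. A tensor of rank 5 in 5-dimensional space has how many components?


The number of components of a rank-r tensor in d dimensions is d^r.
Here d = 5 and r = 5.
5^5 = 3125

3125


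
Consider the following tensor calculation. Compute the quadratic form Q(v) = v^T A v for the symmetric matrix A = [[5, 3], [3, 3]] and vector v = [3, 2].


First compute Av:
(Av)_1 = 5*3 + 3*2 = 21
(Av)_2 = 3*3 + 3*2 = 15
Av = [21, 15]
Then v^T (Av) = 3*21 + 2*15
= 63 + 30 = 93

93


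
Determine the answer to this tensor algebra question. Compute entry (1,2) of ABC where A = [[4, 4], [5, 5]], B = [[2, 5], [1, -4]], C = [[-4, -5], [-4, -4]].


(ABC)_{12} = sum_m (AB)_{1m} C_{m2}. First compute row 1 of AB.
(AB)_{11} = 4*2 + 4*1 = 12
(AB)_{12} = 4*5 + 4*-4 = 4
Now contract with column 2 of C:
(AB)_{11} * C_{12} = 12 * -5 = -60
(AB)_{12} * C_{22} = 4 * -4 = -16
(ABC)_{12} = -60 + -16 = -76

-76


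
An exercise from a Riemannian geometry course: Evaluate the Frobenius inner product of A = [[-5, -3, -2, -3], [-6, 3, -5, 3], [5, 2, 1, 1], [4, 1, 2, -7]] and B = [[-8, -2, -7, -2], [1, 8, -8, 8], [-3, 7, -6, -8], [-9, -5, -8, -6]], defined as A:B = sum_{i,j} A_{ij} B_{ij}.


A:B = sum over all i,j of A_{ij} * B_{ij}.
Row 1: -5*-8=40, -3*-2=6, -2*-7=14, -3*-2=6 => row sum = 66
Row 2: -6*1=-6, 3*8=24, -5*-8=40, 3*8=24 => row sum = 82
Row 3: 5*-3=-15, 2*7=14, 1*-6=-6, 1*-8=-8 => row sum = -15
Row 4: 4*-9=-36, 1*-5=-5, 2*-8=-16, -7*-6=42 => row sum = -15
Total = 66 + 82 + -15 + -15 = 118

118


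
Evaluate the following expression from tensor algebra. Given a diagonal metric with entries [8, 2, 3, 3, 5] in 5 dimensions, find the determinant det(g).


For a diagonal metric, the determinant is the product of diagonal entries.
Diagonal entries: 8, 2, 3, 3, 5
det(g) = 8 * 2 * 3 * 3 * 5 = 720

720


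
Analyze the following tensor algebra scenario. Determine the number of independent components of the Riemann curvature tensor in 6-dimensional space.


The Riemann tensor in d dimensions has d^2(d^2 - 1)/12 independent components.
d = 6, so d^2 = 36
d^2 - 1 = 35
d^2(d^2 - 1) = 36 * 35 = 1260
Divide by 12: 1260 / 12 = 105

105


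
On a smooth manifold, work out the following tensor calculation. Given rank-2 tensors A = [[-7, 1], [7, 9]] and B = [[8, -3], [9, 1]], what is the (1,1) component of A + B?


Tensor addition is component-wise: (A + B)_{ij} = A_{ij} + B_{ij}.
A_{11} = -7
B_{11} = 8
(A + B)_{11} = -7 + 8 = 1

1


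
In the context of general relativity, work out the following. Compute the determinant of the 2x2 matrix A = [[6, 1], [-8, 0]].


For a 2x2 matrix [[a, b], [c, d]], det = a*d - b*c.
a = 6, b = 1, c = -8, d = 0
a*d = 6 * 0 = 0
b*c = 1 * -8 = -8
det = 0 - -8 = 8

8


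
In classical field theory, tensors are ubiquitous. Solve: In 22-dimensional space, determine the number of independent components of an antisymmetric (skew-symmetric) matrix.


An antisymmetric rank-2 tensor satisfies A_{ij} = -A_{ji}, so diagonal entries are zero.
The independent components are the upper-triangular entries: C(n, 2) = n(n-1)/2.
n = 22
C(22, 2) = 22 * 21 / 2 = 462 / 2 = 231

231


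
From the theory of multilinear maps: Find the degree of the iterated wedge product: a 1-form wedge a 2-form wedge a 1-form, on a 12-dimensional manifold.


The degree of a wedge product is the sum of the degrees of the individual forms.
Degrees: 1, 2, 1
Total degree = 1 + 2 + 1 = 4

4


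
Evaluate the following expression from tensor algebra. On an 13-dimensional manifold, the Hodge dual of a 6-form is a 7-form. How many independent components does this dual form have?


The Hodge dual of a p-form on an n-dimensional manifold is an (n-p)-form.
n = 13, p = 6, so dual degree = 13 - 6 = 7
The number of components is C(n, n-p) = C(13, 7) = 1716

1716


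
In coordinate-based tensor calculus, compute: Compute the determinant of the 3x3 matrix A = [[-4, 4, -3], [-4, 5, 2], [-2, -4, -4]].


Expanding along the first row, det(A) = a11*M_11 - a12*M_12 + a13*M_13, where M_1j is the (1,j) minor.
Minor M_11 = 5*-4 - 2*-4 = -12
Minor M_12 = -4*-4 - 2*-2 = 20
Minor M_13 = -4*-4 - 5*-2 = 26
det = -4*(-12) - 4*(20) + -3*(26)
    = 48 - 80 + -78
    = -110

-110


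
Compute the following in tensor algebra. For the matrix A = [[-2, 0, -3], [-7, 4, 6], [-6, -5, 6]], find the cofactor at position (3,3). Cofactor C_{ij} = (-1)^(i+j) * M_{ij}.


To find cofactor C_{33}, delete row 3 and column 3.
The resulting 2x2 submatrix is: [[-2, 0], [-7, 4]]
Minor M_{33} = -2*4 - 0*-7
  = -8 - 0 = -8
Sign = (-1)^(3+3) = (-1)^6 = 1
Cofactor C_{33} = 1 * -8 = -8

-8


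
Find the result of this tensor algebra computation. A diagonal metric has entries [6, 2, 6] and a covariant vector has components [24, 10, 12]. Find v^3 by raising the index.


To raise an index with a diagonal metric: v^i = v_i / g_{ii}.
For index 3: v_3 = 12, g_{33} = 6
v^3 = 12 / 6 = 2

2


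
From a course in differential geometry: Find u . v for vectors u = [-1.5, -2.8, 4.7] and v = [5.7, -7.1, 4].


The inner product u . v = sum of u_i * v_i.
Term-by-term: -1.5 * 5.7, -2.8 * -7.1, 4.7 * 4
Products: -8.55, 19.88, 18.8
Sum = -8.55 + 19.88 + 18.8 = 30.13

30.13


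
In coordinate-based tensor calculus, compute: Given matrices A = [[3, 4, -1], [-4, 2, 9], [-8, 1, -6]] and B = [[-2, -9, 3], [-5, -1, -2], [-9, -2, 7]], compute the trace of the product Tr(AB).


Tr(AB) = sum_i (AB)_{ii} where (AB)_{ii} = sum_k A_{ik} B_{ki}.
(AB)_{11} = 3*-2 + 4*-5 + -1*-9 = -17
(AB)_{22} = -4*-9 + 2*-1 + 9*-2 = 16
(AB)_{33} = -8*3 + 1*-2 + -6*7 = -68
Tr(AB) = -17 + 16 + -68 = -69

-69


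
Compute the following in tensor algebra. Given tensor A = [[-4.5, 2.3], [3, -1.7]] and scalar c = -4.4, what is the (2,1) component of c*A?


Scalar multiplication: (cA)_{ij} = c * A_{ij}.
c = -4.4
A_{21} = 3
(cA)_{21} = -4.4 * 3 = -13.2

-13.2


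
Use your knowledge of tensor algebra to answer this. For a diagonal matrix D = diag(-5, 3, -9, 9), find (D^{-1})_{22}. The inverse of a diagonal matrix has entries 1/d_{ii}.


For a diagonal matrix, the inverse has entries (D^{-1})_{ii} = 1/d_{ii}.
The diagonal entries are: d_{11} = -5, d_{22} = 3, d_{33} = -9, d_{44} = 9
We need (D^{-1})_{22} = 1/d_{22} = 1/3 = 1/3

1/3


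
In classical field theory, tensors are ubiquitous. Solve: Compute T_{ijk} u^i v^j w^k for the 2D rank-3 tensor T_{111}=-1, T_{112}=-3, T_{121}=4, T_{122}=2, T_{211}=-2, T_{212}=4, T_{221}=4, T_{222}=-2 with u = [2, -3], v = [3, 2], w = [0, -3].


S = sum over i,j,k of T_{ijk} u_i v_j w_k. Expanding all 8 terms:
T_{111}*u_1*v_1*w_1 = -1*2*3*0 = 0  (running total: 0)
T_{112}*u_1*v_1*w_2 = -3*2*3*-3 = 54  (running total: 54)
T_{121}*u_1*v_2*w_1 = 4*2*2*0 = 0  (running total: 54)
T_{122}*u_1*v_2*w_2 = 2*2*2*-3 = -24  (running total: 30)
T_{211}*u_2*v_1*w_1 = -2*-3*3*0 = 0  (running total: 30)
T_{212}*u_2*v_1*w_2 = 4*-3*3*-3 = 108  (running total: 138)
T_{221}*u_2*v_2*w_1 = 4*-3*2*0 = 0  (running total: 138)
T_{222}*u_2*v_2*w_2 = -2*-3*2*-3 = -36  (running total: 102)
S = 102

102


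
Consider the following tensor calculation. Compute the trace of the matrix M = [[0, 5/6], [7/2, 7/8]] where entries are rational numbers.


The trace is the sum of diagonal entries.
Diagonal: M[1,1] = 0, M[2,2] = 7/8
Tr(M) = 0 + 7/8
Computing step by step:
After adding M[1,1]: 0
After adding M[2,2]: 7/8
Tr(M) = 7/8

7/8


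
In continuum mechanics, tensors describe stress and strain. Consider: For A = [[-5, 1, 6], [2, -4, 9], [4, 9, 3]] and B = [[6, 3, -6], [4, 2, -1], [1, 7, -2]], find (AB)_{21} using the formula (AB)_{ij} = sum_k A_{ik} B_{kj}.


(AB)_{ij} = sum_k A_{ik} B_{kj}.
For i=2, j=1:
A_{21} * B_{11} = 2 * 6 = 12
A_{22} * B_{21} = -4 * 4 = -16
A_{23} * B_{31} = 9 * 1 = 9
Sum = 12 + -16 + 9 = 5

5


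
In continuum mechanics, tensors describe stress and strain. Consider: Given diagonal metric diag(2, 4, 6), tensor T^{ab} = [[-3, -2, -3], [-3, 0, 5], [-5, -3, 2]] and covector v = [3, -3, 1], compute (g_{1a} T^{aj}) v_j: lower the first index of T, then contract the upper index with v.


Step 1: lower the first index. For a diagonal metric, g_{ia} T^{aj} = g_{ii} T^{ij} (no sum on i).
g_{11} = 2
S_1{}^1 = 2 * T^{11} = 2 * -3 = -6
S_1{}^2 = 2 * T^{12} = 2 * -2 = -4
S_1{}^3 = 2 * T^{13} = 2 * -3 = -6
Step 2: contract S_1{}^j with v_j.
S_1{}^1 * v_1 = -6 * 3 = -18
S_1{}^2 * v_2 = -4 * -3 = 12
S_1{}^3 * v_3 = -6 * 1 = -6
Result = -18 + 12 + -6 = -12

-12


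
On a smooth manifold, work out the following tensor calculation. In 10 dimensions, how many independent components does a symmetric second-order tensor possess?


A symmetric rank-2 tensor in d dimensions has d(d+1)/2 independent components.
d = 10
d(d+1)/2 = 10 * 11 / 2 = 110 / 2 = 55

55


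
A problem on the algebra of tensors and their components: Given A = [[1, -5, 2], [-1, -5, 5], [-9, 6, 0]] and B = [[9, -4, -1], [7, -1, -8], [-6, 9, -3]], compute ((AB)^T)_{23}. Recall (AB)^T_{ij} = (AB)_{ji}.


(AB)^T_{ij} = (AB)_{ji} = sum_k A_{jk} B_{ki}.
For i=2, j=3 we need (AB)_{32}:
A_{31} * B_{12} = -9 * -4 = 36
A_{32} * B_{22} = 6 * -1 = -6
A_{33} * B_{32} = 0 * 9 = 0
Sum = 36 + -6 + 0 = 30

30


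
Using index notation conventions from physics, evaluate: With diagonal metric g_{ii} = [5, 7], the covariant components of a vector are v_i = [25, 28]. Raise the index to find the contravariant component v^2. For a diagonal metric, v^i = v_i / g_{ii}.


To raise an index with a diagonal metric: v^i = v_i / g_{ii}.
For index 2: v_2 = 28, g_{22} = 7
v^2 = 28 / 7 = 4

4


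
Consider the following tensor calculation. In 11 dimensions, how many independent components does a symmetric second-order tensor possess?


A symmetric rank-2 tensor in d dimensions has d(d+1)/2 independent components.
d = 11
d(d+1)/2 = 11 * 12 / 2 = 132 / 2 = 66

66


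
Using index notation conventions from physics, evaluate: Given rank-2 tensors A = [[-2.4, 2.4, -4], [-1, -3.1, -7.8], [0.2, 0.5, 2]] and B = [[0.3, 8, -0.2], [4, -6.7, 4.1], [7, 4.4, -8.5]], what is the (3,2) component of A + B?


Tensor addition is component-wise: (A + B)_{ij} = A_{ij} + B_{ij}.
A_{32} = 0.5
B_{32} = 4.4
(A + B)_{32} = 0.5 + 4.4 = 4.9

4.9


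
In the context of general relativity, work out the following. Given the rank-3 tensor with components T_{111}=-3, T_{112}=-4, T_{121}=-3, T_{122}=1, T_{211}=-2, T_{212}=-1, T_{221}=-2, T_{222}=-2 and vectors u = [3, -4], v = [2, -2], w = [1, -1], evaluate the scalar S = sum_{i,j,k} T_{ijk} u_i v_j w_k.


S = sum over i,j,k of T_{ijk} u_i v_j w_k. Expanding all 8 terms:
T_{111}*u_1*v_1*w_1 = -3*3*2*1 = -18  (running total: -18)
T_{112}*u_1*v_1*w_2 = -4*3*2*-1 = 24  (running total: 6)
T_{121}*u_1*v_2*w_1 = -3*3*-2*1 = 18  (running total: 24)
T_{122}*u_1*v_2*w_2 = 1*3*-2*-1 = 6  (running total: 30)
T_{211}*u_2*v_1*w_1 = -2*-4*2*1 = 16  (running total: 46)
T_{212}*u_2*v_1*w_2 = -1*-4*2*-1 = -8  (running total: 38)
T_{221}*u_2*v_2*w_1 = -2*-4*-2*1 = -16  (running total: 22)
T_{222}*u_2*v_2*w_2 = -2*-4*-2*-1 = 16  (running total: 38)
S = 38

38


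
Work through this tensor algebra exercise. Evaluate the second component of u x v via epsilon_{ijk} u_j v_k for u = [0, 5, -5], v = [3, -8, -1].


(u x v)_2 = sum_{j,k} epsilon_{2jk} u_j v_k. Only permutations of (1,2,3) contribute; the two non-zero terms are:
eps_{213} u_1 v_3 = -1 * 0 * -1 = 0
eps_{231} u_3 v_1 = 1 * -5 * 3 = -15
(u x v)_2 = -15

-15


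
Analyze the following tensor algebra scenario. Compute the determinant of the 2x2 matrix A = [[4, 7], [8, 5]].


For a 2x2 matrix [[a, b], [c, d]], det = a*d - b*c.
a = 4, b = 7, c = 8, d = 5
a*d = 4 * 5 = 20
b*c = 7 * 8 = 56
det = 20 - 56 = -36

-36


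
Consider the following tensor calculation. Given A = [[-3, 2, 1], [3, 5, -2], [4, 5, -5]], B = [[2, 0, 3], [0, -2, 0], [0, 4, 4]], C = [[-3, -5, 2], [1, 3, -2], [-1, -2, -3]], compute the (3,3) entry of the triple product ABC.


(ABC)_{33} = sum_m (AB)_{3m} C_{m3}. First compute row 3 of AB.
(AB)_{31} = 4*2 + 5*0 + -5*0 = 8
(AB)_{32} = 4*0 + 5*-2 + -5*4 = -30
(AB)_{33} = 4*3 + 5*0 + -5*4 = -8
Now contract with column 3 of C:
(AB)_{31} * C_{13} = 8 * 2 = 16
(AB)_{32} * C_{23} = -30 * -2 = 60
(AB)_{33} * C_{33} = -8 * -3 = 24
(ABC)_{33} = 16 + 60 + 24 = 100

100


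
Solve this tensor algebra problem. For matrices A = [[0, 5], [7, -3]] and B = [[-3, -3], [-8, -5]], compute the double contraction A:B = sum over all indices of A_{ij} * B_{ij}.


A:B = sum over all i,j of A_{ij} * B_{ij}.
Row 1: 0*-3=0, 5*-3=-15 => row sum = -15
Row 2: 7*-8=-56, -3*-5=15 => row sum = -41
Total = -15 + -41 = -56

-56
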